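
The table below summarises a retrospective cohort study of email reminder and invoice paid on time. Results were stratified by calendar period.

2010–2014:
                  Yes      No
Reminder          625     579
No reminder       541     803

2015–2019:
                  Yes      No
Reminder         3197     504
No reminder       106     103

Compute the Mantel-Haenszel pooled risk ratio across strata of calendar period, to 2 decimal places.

RR_MH = Σ(aᵢ·n₀ᵢ/nᵢ) / Σ(cᵢ·n₁ᵢ/nᵢ), with n₁ᵢ = aᵢ+bᵢ (exposed), n₀ᵢ = cᵢ+dᵢ (unexposed), nᵢ = n₁ᵢ+n₀ᵢ.
Stratum 1 (2010–2014): n₁ = 1204, n₀ = 1344, n = 2548; a·n₀/n = 625·1344/2548 = 329.6703; c·n₁/n = 541·1204/2548 = 255.6374
Stratum 2 (2015–2019): n₁ = 3701, n₀ = 209, n = 3910; a·n₀/n = 3197·209/3910 = 170.8882; c·n₁/n = 106·3701/3910 = 100.3340
RR_MH = (329.6703 + 170.8882) / (255.6374 + 100.3340) = 500.5586 / 355.9714 = 1.40618

1.41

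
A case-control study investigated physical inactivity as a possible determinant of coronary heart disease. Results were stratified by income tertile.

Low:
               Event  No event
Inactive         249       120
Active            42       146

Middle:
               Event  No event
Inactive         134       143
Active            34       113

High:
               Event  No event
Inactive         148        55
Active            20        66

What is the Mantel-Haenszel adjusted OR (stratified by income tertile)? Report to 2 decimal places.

5.54

OR_MH = Σ(aᵢdᵢ/nᵢ) / Σ(bᵢcᵢ/nᵢ), where nᵢ is the stratum total.
Stratum 1 (Low): n = 557; a·d/n = 249·146/557 = 65.2675; b·c/n = 120·42/557 = 9.0485
Stratum 2 (Middle): n = 424; a·d/n = 134·113/424 = 35.7123; b·c/n = 143·34/424 = 11.4670
Stratum 3 (High): n = 289; a·d/n = 148·66/289 = 33.7993; b·c/n = 55·20/289 = 3.8062
OR_MH = (65.2675 + 35.7123 + 33.7993) / (9.0485 + 11.4670 + 3.8062) = 134.7791 / 24.3217 = 5.54152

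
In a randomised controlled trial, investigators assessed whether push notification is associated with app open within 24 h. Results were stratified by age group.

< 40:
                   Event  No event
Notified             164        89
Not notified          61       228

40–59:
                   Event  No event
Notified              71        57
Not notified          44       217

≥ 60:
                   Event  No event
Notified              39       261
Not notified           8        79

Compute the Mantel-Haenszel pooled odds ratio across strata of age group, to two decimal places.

5.33

OR_MH = Σ(aᵢdᵢ/nᵢ) / Σ(bᵢcᵢ/nᵢ), where nᵢ is the stratum total.
Stratum 1 (< 40): n = 542; a·d/n = 164·228/542 = 68.9889; b·c/n = 89·61/542 = 10.0166
Stratum 2 (40–59): n = 389; a·d/n = 71·217/389 = 39.6067; b·c/n = 57·44/389 = 6.4473
Stratum 3 (≥ 60): n = 387; a·d/n = 39·79/387 = 7.9612; b·c/n = 261·8/387 = 5.3953
OR_MH = (68.9889 + 39.6067 + 7.9612) / (10.0166 + 6.4473 + 5.3953) = 116.5569 / 21.8593 = 5.33215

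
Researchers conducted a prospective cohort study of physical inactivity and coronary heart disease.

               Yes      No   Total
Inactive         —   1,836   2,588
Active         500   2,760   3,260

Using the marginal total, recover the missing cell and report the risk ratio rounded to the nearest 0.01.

The missing cell is in the exposed row: 2588 − 1836 = 752.
So a = 752, b = 1836, c = 500, d = 2760.
RR = [a/(a+b)] / [c/(c+d)] = (752/2588) / (500/3260) = 0.29057/0.15337 = 1.89453

1.89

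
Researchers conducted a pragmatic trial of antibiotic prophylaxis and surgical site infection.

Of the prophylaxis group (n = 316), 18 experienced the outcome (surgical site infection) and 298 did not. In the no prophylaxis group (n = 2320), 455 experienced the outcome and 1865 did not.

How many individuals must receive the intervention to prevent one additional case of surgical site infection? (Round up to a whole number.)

8

Risk in treated group = 18/316 = 0.05696; risk in control = 455/2320 = 0.19612.
Absolute risk reduction = 0.19612 − 0.05696 = 0.13916
NNT = 1 / ARR = 1 / 0.13916 = 7.186 → round up → 8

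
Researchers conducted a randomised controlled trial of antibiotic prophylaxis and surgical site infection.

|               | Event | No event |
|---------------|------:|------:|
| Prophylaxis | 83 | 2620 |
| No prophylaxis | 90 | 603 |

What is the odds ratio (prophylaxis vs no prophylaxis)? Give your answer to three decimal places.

Cells: a = 83, b = 2620, c = 90, d = 603.
OR = (a·d)/(b·c) = (83 × 603) / (2620 × 90) = 50049 / 235800 = 0.21225
Exposure is associated with lower odds of surgical site infection (OR = 0.21 < 1).

0.212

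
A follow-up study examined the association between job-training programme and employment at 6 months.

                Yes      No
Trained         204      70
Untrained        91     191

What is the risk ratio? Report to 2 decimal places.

Cells: a = 204, b = 70, c = 91, d = 191.
Risk in exposed = 204/274 = 0.74453; risk in unexposed = 91/282 = 0.32270.
RR = 0.74453 / 0.32270 = 2.30721
The risk among the exposed is 2.31 times that among the unexposed.

2.31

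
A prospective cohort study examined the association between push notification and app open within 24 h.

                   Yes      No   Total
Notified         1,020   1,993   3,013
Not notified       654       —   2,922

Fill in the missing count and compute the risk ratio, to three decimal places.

The missing cell is in the unexposed row: 2922 − 654 = 2268.
So a = 1020, b = 1993, c = 654, d = 2268.
RR = [a/(a+b)] / [c/(c+d)] = (1020/3013) / (654/2922) = 0.33853/0.22382 = 1.51253

1.513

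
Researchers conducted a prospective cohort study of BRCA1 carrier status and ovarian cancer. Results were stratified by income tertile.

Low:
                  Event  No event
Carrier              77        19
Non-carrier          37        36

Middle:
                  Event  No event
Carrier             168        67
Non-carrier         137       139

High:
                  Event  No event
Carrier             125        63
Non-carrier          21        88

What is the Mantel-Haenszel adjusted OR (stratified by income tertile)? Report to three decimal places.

OR_MH = Σ(aᵢdᵢ/nᵢ) / Σ(bᵢcᵢ/nᵢ), where nᵢ is the stratum total.
Stratum 1 (Low): n = 169; a·d/n = 77·36/169 = 16.4024; b·c/n = 19·37/169 = 4.1598
Stratum 2 (Middle): n = 511; a·d/n = 168·139/511 = 45.6986; b·c/n = 67·137/511 = 17.9628
Stratum 3 (High): n = 297; a·d/n = 125·88/297 = 37.0370; b·c/n = 63·21/297 = 4.4545
OR_MH = (16.4024 + 45.6986 + 37.0370) / (4.1598 + 17.9628 + 4.4545) = 99.1380 / 26.5771 = 3.73020

3.730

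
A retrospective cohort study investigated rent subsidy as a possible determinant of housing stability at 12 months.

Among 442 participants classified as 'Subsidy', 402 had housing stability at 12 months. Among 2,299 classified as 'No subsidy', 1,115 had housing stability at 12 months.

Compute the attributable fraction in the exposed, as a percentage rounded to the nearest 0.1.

From the description: a = 402, b = 40, c = 1115, d = 1184.
Risk in exposed = 402/442 = 0.90950; risk in unexposed = 1115/2299 = 0.48499.
RR = 0.90950/0.48499 = 1.87529
AR% = (RR − 1)/RR × 100 = (1.87529 − 1)/1.87529 × 100 = 46.6748%

46.7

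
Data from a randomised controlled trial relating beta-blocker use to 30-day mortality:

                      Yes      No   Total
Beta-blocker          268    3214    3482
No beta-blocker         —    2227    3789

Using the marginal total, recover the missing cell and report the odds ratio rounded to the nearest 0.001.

0.119

The missing cell is in the unexposed row: 3789 − 2227 = 1562.
So a = 268, b = 3214, c = 1562, d = 2227.
OR = (a·d)/(b·c) = (268 × 2227) / (3214 × 1562) = 596836 / 5020268 = 0.11889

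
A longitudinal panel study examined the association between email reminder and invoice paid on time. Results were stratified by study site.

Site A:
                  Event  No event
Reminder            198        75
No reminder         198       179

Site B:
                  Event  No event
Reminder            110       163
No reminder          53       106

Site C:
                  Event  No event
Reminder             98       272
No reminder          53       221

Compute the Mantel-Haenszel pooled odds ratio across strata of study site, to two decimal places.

1.77

OR_MH = Σ(aᵢdᵢ/nᵢ) / Σ(bᵢcᵢ/nᵢ), where nᵢ is the stratum total.
Stratum 1 (Site A): n = 650; a·d/n = 198·179/650 = 54.5262; b·c/n = 75·198/650 = 22.8462
Stratum 2 (Site B): n = 432; a·d/n = 110·106/432 = 26.9907; b·c/n = 163·53/432 = 19.9977
Stratum 3 (Site C): n = 644; a·d/n = 98·221/644 = 33.6304; b·c/n = 272·53/644 = 22.3851
OR_MH = (54.5262 + 26.9907 + 33.6304) / (22.8462 + 19.9977 + 22.3851) = 115.1473 / 65.2289 = 1.76528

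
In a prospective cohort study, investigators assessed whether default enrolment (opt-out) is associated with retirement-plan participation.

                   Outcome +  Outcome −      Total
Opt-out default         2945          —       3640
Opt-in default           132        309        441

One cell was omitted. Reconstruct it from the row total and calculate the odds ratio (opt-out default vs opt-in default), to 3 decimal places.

The missing cell is in the exposed row: 3640 − 2945 = 695.
So a = 2945, b = 695, c = 132, d = 309.
OR = (a·d)/(b·c) = (2945 × 309) / (695 × 132) = 910005 / 91740 = 9.91939

9.919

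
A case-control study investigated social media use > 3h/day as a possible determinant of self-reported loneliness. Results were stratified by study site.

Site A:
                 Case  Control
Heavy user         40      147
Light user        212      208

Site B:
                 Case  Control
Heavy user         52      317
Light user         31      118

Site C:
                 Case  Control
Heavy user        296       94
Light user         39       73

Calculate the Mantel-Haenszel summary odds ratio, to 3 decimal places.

0.884

OR_MH = Σ(aᵢdᵢ/nᵢ) / Σ(bᵢcᵢ/nᵢ), where nᵢ is the stratum total.
Stratum 1 (Site A): n = 607; a·d/n = 40·208/607 = 13.7068; b·c/n = 147·212/607 = 51.3410
Stratum 2 (Site B): n = 518; a·d/n = 52·118/518 = 11.8456; b·c/n = 317·31/518 = 18.9710
Stratum 3 (Site C): n = 502; a·d/n = 296·73/502 = 43.0438; b·c/n = 94·39/502 = 7.3028
OR_MH = (13.7068 + 11.8456 + 43.0438) / (51.3410 + 18.9710 + 7.3028) = 68.5961 / 77.6149 = 0.88380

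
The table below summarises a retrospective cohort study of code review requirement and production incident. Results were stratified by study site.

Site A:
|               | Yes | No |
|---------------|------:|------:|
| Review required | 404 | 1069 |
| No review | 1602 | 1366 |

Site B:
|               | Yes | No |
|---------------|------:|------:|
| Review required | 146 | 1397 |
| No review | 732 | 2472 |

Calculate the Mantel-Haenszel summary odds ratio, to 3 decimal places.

OR_MH = Σ(aᵢdᵢ/nᵢ) / Σ(bᵢcᵢ/nᵢ), where nᵢ is the stratum total.
Stratum 1 (Site A): n = 4441; a·d/n = 404·1366/4441 = 124.2657; b·c/n = 1069·1602/4441 = 385.6199
Stratum 2 (Site B): n = 4747; a·d/n = 146·2472/4747 = 76.0295; b·c/n = 1397·732/4747 = 215.4211
OR_MH = (124.2657 + 76.0295) / (385.6199 + 215.4211) = 200.2952 / 601.0410 = 0.33325

0.333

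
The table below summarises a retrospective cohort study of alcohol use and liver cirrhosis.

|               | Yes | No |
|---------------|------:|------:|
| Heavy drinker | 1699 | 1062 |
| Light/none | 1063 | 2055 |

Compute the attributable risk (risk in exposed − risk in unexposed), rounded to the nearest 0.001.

Cells: a = 1699, b = 1062, c = 1063, d = 2055.
Risk in exposed = 1699/2761 = 0.615357; risk in unexposed = 1063/3118 = 0.340924.
Risk difference = 0.615357 − 0.340924 = 0.274433

0.274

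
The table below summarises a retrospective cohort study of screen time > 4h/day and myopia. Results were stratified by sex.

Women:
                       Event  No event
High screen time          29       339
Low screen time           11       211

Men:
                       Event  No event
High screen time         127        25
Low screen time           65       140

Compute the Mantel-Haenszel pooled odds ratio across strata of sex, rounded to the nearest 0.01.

5.53

OR_MH = Σ(aᵢdᵢ/nᵢ) / Σ(bᵢcᵢ/nᵢ), where nᵢ is the stratum total.
Stratum 1 (Women): n = 590; a·d/n = 29·211/590 = 10.3712; b·c/n = 339·11/590 = 6.3203
Stratum 2 (Men): n = 357; a·d/n = 127·140/357 = 49.8039; b·c/n = 25·65/357 = 4.5518
OR_MH = (10.3712 + 49.8039) / (6.3203 + 4.5518) = 60.1751 / 10.8722 = 5.53479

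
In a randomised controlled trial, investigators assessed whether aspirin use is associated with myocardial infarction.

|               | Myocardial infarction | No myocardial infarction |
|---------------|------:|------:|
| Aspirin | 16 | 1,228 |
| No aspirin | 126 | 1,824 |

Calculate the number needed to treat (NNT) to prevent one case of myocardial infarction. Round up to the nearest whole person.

20

Risk in treated group = 16/1244 = 0.01286; risk in control = 126/1950 = 0.06462.
Absolute risk reduction = 0.06462 − 0.01286 = 0.05175
NNT = 1 / ARR = 1 / 0.05175 = 19.322 → round up → 20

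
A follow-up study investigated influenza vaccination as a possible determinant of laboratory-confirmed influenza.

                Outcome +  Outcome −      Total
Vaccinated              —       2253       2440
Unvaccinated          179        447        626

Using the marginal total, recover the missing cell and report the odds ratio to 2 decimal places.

The missing cell is in the exposed row: 2440 − 2253 = 187.
So a = 187, b = 2253, c = 179, d = 447.
OR = (a·d)/(b·c) = (187 × 447) / (2253 × 179) = 83589 / 403287 = 0.20727

0.21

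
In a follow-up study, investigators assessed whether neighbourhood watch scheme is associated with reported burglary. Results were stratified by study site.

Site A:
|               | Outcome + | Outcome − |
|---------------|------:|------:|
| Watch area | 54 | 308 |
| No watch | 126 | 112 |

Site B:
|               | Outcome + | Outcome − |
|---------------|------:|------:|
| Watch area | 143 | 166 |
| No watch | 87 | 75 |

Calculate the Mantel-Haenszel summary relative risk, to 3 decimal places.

RR_MH = Σ(aᵢ·n₀ᵢ/nᵢ) / Σ(cᵢ·n₁ᵢ/nᵢ), with n₁ᵢ = aᵢ+bᵢ (exposed), n₀ᵢ = cᵢ+dᵢ (unexposed), nᵢ = n₁ᵢ+n₀ᵢ.
Stratum 1 (Site A): n₁ = 362, n₀ = 238, n = 600; a·n₀/n = 54·238/600 = 21.4200; c·n₁/n = 126·362/600 = 76.0200
Stratum 2 (Site B): n₁ = 309, n₀ = 162, n = 471; a·n₀/n = 143·162/471 = 49.1847; c·n₁/n = 87·309/471 = 57.0764
RR_MH = (21.4200 + 49.1847) / (76.0200 + 57.0764) = 70.6047 / 133.0964 = 0.53048

0.530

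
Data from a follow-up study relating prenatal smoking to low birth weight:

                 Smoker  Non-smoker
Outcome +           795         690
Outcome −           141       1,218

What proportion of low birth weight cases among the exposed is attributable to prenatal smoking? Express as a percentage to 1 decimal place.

Reading the table with exposure as columns: a = 795 (Smoker, case), b = 141 (Smoker, non-case), c = 690 (Non-smoker, case), d = 1218.
Risk in exposed = 795/936 = 0.84936; risk in unexposed = 690/1908 = 0.36164.
RR = 0.84936/0.36164 = 2.34866
AR% = (RR − 1)/RR × 100 = (2.34866 − 1)/2.34866 × 100 = 57.4226%

57.4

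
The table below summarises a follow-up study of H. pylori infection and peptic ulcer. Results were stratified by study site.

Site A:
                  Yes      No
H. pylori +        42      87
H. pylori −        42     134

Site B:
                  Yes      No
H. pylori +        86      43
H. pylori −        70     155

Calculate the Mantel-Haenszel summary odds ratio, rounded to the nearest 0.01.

2.74

OR_MH = Σ(aᵢdᵢ/nᵢ) / Σ(bᵢcᵢ/nᵢ), where nᵢ is the stratum total.
Stratum 1 (Site A): n = 305; a·d/n = 42·134/305 = 18.4525; b·c/n = 87·42/305 = 11.9803
Stratum 2 (Site B): n = 354; a·d/n = 86·155/354 = 37.6554; b·c/n = 43·70/354 = 8.5028
OR_MH = (18.4525 + 37.6554) / (11.9803 + 8.5028) = 56.1078 / 20.4832 = 2.73922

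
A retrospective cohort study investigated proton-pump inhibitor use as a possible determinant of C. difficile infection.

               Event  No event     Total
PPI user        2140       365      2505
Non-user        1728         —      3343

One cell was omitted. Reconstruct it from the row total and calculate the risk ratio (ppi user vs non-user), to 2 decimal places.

The missing cell is in the unexposed row: 3343 − 1728 = 1615.
So a = 2140, b = 365, c = 1728, d = 1615.
RR = [a/(a+b)] / [c/(c+d)] = (2140/2505) / (1728/3343) = 0.85429/0.51690 = 1.65272

1.65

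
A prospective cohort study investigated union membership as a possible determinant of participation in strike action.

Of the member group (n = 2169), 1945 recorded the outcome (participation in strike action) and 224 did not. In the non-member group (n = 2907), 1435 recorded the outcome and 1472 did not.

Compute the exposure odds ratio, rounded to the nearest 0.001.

From the description: a = 1945, b = 224, c = 1435, d = 1472.
OR = (a·d)/(b·c) = (1945 × 1472) / (224 × 1435) = 2863040 / 321440 = 8.90692
The odds of participation in strike action are about 8.91 times as high in the member group.

8.907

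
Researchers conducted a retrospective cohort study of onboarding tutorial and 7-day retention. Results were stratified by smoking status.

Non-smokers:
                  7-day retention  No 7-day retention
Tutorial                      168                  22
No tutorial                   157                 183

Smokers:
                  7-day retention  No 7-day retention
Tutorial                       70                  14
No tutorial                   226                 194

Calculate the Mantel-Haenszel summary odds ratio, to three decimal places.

6.640

OR_MH = Σ(aᵢdᵢ/nᵢ) / Σ(bᵢcᵢ/nᵢ), where nᵢ is the stratum total.
Stratum 1 (Non-smokers): n = 530; a·d/n = 168·183/530 = 58.0075; b·c/n = 22·157/530 = 6.5170
Stratum 2 (Smokers): n = 504; a·d/n = 70·194/504 = 26.9444; b·c/n = 14·226/504 = 6.2778
OR_MH = (58.0075 + 26.9444) / (6.5170 + 6.2778) = 84.9520 / 12.7948 = 6.63959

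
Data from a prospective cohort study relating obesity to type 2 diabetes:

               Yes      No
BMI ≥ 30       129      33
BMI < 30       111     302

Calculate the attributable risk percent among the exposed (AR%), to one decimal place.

Cells: a = 129, b = 33, c = 111, d = 302.
Risk in exposed = 129/162 = 0.79630; risk in unexposed = 111/413 = 0.26877.
RR = 0.79630/0.26877 = 2.96280
AR% = (RR − 1)/RR × 100 = (2.96280 − 1)/2.96280 × 100 = 66.2481%

66.2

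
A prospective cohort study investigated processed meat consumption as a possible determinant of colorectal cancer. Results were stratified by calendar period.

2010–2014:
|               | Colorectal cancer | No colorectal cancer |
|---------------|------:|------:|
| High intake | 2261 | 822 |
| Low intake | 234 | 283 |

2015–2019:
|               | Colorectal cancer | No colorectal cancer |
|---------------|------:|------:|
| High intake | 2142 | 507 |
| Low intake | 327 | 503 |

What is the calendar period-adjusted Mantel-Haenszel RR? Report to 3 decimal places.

RR_MH = Σ(aᵢ·n₀ᵢ/nᵢ) / Σ(cᵢ·n₁ᵢ/nᵢ), with n₁ᵢ = aᵢ+bᵢ (exposed), n₀ᵢ = cᵢ+dᵢ (unexposed), nᵢ = n₁ᵢ+n₀ᵢ.
Stratum 1 (2010–2014): n₁ = 3083, n₀ = 517, n = 3600; a·n₀/n = 2261·517/3600 = 324.7047; c·n₁/n = 234·3083/3600 = 200.3950
Stratum 2 (2015–2019): n₁ = 2649, n₀ = 830, n = 3479; a·n₀/n = 2142·830/3479 = 511.0262; c·n₁/n = 327·2649/3479 = 248.9862
RR_MH = (324.7047 + 511.0262) / (200.3950 + 248.9862) = 835.7309 / 449.3812 = 1.85974

1.860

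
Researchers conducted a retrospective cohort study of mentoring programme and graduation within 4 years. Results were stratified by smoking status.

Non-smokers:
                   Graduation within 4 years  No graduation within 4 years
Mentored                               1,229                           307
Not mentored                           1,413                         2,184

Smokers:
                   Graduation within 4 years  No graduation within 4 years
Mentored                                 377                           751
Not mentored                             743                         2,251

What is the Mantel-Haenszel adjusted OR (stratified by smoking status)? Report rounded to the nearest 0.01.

3.31

OR_MH = Σ(aᵢdᵢ/nᵢ) / Σ(bᵢcᵢ/nᵢ), where nᵢ is the stratum total.
Stratum 1 (Non-smokers): n = 5133; a·d/n = 1229·2184/5133 = 522.9176; b·c/n = 307·1413/5133 = 84.5102
Stratum 2 (Smokers): n = 4122; a·d/n = 377·2251/4122 = 205.8775; b·c/n = 751·743/4122 = 135.3695
OR_MH = (522.9176 + 205.8775) / (84.5102 + 135.3695) = 728.7951 / 219.8797 = 3.31452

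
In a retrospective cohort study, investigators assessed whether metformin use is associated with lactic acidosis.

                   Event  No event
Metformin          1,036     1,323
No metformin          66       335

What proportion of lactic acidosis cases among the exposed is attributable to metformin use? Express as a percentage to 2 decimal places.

Cells: a = 1036, b = 1323, c = 66, d = 335.
Risk in exposed = 1036/2359 = 0.43917; risk in unexposed = 66/401 = 0.16459.
RR = 0.43917/0.16459 = 2.66829
AR% = (RR − 1)/RR × 100 = (2.66829 − 1)/2.66829 × 100 = 62.5227%

62.52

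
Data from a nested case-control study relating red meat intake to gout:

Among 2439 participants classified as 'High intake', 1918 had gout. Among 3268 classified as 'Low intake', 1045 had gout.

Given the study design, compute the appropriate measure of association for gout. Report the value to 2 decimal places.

7.83

From the description: a = 1918, b = 521, c = 1045, d = 2223.
This is a nested case-control study: participants were sampled on outcome status, so risks in the source population cannot be estimated directly — relative risk is not valid here. The odds ratio is the appropriate measure.
OR = (a·d)/(b·c) = (1918 × 2223) / (521 × 1045) = 4263714 / 544445 = 7.83130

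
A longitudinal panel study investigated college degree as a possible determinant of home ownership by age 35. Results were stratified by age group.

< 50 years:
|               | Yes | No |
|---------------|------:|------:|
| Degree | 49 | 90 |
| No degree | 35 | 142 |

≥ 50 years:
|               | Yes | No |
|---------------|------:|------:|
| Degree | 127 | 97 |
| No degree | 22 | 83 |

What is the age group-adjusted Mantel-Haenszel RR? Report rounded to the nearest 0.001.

2.238

RR_MH = Σ(aᵢ·n₀ᵢ/nᵢ) / Σ(cᵢ·n₁ᵢ/nᵢ), with n₁ᵢ = aᵢ+bᵢ (exposed), n₀ᵢ = cᵢ+dᵢ (unexposed), nᵢ = n₁ᵢ+n₀ᵢ.
Stratum 1 (< 50 years): n₁ = 139, n₀ = 177, n = 316; a·n₀/n = 49·177/316 = 27.4462; c·n₁/n = 35·139/316 = 15.3956
Stratum 2 (≥ 50 years): n₁ = 224, n₀ = 105, n = 329; a·n₀/n = 127·105/329 = 40.5319; c·n₁/n = 22·224/329 = 14.9787
RR_MH = (27.4462 + 40.5319) / (15.3956 + 14.9787) = 67.9781 / 30.3743 = 2.23801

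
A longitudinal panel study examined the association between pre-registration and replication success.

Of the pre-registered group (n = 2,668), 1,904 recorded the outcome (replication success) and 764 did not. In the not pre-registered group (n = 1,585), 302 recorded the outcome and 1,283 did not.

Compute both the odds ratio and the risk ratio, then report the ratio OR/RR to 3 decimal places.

2.827

From the description: a = 1904, b = 764, c = 302, d = 1283.
OR = (1904·1283)/(764·302) = 2442832/230728 = 10.58750
Risk in exposed = 1904/2668 = 0.71364; risk in unexposed = 302/1585 = 0.19054; RR = 3.74545
OR/RR = 10.58750 / 3.74545 = 2.82677
The outcome is not rare, so the OR lies further from 1 than the RR.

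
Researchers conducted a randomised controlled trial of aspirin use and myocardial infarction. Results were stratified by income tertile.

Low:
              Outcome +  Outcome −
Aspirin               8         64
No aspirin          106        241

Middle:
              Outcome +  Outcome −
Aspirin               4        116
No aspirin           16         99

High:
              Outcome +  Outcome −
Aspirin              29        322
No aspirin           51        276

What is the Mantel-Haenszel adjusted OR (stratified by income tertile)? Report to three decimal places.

0.374

OR_MH = Σ(aᵢdᵢ/nᵢ) / Σ(bᵢcᵢ/nᵢ), where nᵢ is the stratum total.
Stratum 1 (Low): n = 419; a·d/n = 8·241/419 = 4.6014; b·c/n = 64·106/419 = 16.1909
Stratum 2 (Middle): n = 235; a·d/n = 4·99/235 = 1.6851; b·c/n = 116·16/235 = 7.8979
Stratum 3 (High): n = 678; a·d/n = 29·276/678 = 11.8053; b·c/n = 322·51/678 = 24.2212
OR_MH = (4.6014 + 1.6851 + 11.8053) / (16.1909 + 7.8979 + 24.2212) = 18.0918 / 48.3100 = 0.37449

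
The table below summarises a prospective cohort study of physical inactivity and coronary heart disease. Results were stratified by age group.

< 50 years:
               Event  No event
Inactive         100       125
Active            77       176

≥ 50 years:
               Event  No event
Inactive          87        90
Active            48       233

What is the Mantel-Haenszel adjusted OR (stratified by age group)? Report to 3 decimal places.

OR_MH = Σ(aᵢdᵢ/nᵢ) / Σ(bᵢcᵢ/nᵢ), where nᵢ is the stratum total.
Stratum 1 (< 50 years): n = 478; a·d/n = 100·176/478 = 36.8201; b·c/n = 125·77/478 = 20.1360
Stratum 2 (≥ 50 years): n = 458; a·d/n = 87·233/458 = 44.2598; b·c/n = 90·48/458 = 9.4323
OR_MH = (36.8201 + 44.2598) / (20.1360 + 9.4323) = 81.0799 / 29.5683 = 2.74212

2.742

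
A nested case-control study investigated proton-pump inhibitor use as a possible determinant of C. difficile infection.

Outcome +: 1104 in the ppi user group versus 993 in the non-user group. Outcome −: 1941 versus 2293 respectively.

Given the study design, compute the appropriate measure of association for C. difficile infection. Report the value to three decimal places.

From the description: a = 1104, b = 1941, c = 993, d = 2293.
This is a nested case-control study: participants were sampled on outcome status, so risks in the source population cannot be estimated directly — relative risk is not valid here. The odds ratio is the appropriate measure.
OR = (a·d)/(b·c) = (1104 × 2293) / (1941 × 993) = 2531472 / 1927413 = 1.31340

1.313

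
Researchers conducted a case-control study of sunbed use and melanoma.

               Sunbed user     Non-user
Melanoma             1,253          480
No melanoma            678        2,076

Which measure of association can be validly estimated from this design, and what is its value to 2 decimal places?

Reading the table with exposure as columns: a = 1253 (Sunbed user, case), b = 678 (Sunbed user, non-case), c = 480 (Non-user, case), d = 2076.
This is a case-control study: participants were sampled on outcome status, so risks in the source population cannot be estimated directly — relative risk is not valid here. The odds ratio is the appropriate measure.
OR = (a·d)/(b·c) = (1253 × 2076) / (678 × 480) = 2601228 / 325440 = 7.99296

7.99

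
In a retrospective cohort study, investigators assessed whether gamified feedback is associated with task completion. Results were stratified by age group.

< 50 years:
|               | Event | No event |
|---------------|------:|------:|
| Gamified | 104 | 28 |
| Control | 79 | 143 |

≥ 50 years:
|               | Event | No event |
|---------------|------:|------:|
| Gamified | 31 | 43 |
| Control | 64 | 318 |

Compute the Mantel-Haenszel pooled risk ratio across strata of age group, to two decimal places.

RR_MH = Σ(aᵢ·n₀ᵢ/nᵢ) / Σ(cᵢ·n₁ᵢ/nᵢ), with n₁ᵢ = aᵢ+bᵢ (exposed), n₀ᵢ = cᵢ+dᵢ (unexposed), nᵢ = n₁ᵢ+n₀ᵢ.
Stratum 1 (< 50 years): n₁ = 132, n₀ = 222, n = 354; a·n₀/n = 104·222/354 = 65.2203; c·n₁/n = 79·132/354 = 29.4576
Stratum 2 (≥ 50 years): n₁ = 74, n₀ = 382, n = 456; a·n₀/n = 31·382/456 = 25.9693; c·n₁/n = 64·74/456 = 10.3860
RR_MH = (65.2203 + 25.9693) / (29.4576 + 10.3860) = 91.1896 / 39.8436 = 2.28869

2.29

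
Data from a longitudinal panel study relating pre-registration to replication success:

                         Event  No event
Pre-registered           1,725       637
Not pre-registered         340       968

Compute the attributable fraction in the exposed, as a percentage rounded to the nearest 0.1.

64.4

Cells: a = 1725, b = 637, c = 340, d = 968.
Risk in exposed = 1725/2362 = 0.73031; risk in unexposed = 340/1308 = 0.25994.
RR = 0.73031/0.25994 = 2.80956
AR% = (RR − 1)/RR × 100 = (2.80956 − 1)/2.80956 × 100 = 64.4072%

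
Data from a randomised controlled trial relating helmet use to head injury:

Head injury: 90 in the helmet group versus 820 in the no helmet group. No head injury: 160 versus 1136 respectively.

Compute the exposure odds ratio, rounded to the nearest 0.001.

From the description: a = 90, b = 160, c = 820, d = 1136.
OR = (a·d)/(b·c) = (90 × 1136) / (160 × 820) = 102240 / 131200 = 0.77927
Exposure is associated with lower odds of head injury (OR = 0.78 < 1).

0.779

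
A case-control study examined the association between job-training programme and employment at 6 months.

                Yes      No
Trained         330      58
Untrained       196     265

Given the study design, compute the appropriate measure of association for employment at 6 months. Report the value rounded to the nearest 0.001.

7.693

Cells: a = 330, b = 58, c = 196, d = 265.
This is a case-control study: participants were sampled on outcome status, so risks in the source population cannot be estimated directly — relative risk is not valid here. The odds ratio is the appropriate measure.
OR = (a·d)/(b·c) = (330 × 265) / (58 × 196) = 87450 / 11368 = 7.69265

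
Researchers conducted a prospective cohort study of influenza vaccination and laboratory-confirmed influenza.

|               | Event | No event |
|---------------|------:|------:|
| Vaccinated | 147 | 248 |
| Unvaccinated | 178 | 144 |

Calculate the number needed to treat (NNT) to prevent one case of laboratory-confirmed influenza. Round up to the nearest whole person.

6

Risk in treated group = 147/395 = 0.37215; risk in control = 178/322 = 0.55280.
Absolute risk reduction = 0.55280 − 0.37215 = 0.18064
NNT = 1 / ARR = 1 / 0.18064 = 5.536 → round up → 6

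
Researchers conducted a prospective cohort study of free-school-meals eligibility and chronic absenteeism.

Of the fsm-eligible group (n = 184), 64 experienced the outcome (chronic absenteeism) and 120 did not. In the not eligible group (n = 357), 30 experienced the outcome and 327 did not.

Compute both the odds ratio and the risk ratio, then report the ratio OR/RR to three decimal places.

From the description: a = 64, b = 120, c = 30, d = 327.
OR = (64·327)/(120·30) = 20928/3600 = 5.81333
Risk in exposed = 64/184 = 0.34783; risk in unexposed = 30/357 = 0.08403; RR = 4.13913
OR/RR = 5.81333 / 4.13913 = 1.40448
The outcome is not rare, so the OR lies further from 1 than the RR.

1.404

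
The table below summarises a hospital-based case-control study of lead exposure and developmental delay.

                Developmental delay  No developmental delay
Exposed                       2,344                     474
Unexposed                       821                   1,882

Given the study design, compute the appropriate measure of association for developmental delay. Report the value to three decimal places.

11.336

Cells: a = 2344, b = 474, c = 821, d = 1882.
This is a hospital-based case-control study: participants were sampled on outcome status, so risks in the source population cannot be estimated directly — relative risk is not valid here. The odds ratio is the appropriate measure.
OR = (a·d)/(b·c) = (2344 × 1882) / (474 × 821) = 4411408 / 389154 = 11.33589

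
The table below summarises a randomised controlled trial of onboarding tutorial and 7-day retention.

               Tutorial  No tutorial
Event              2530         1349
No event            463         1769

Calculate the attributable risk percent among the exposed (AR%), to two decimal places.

Reading the table with exposure as columns: a = 2530 (Tutorial, case), b = 463 (Tutorial, non-case), c = 1349 (No tutorial, case), d = 1769.
Risk in exposed = 2530/2993 = 0.84531; risk in unexposed = 1349/3118 = 0.43265.
RR = 0.84531/0.43265 = 1.95379
AR% = (RR − 1)/RR × 100 = (1.95379 − 1)/1.95379 × 100 = 48.8174%

48.82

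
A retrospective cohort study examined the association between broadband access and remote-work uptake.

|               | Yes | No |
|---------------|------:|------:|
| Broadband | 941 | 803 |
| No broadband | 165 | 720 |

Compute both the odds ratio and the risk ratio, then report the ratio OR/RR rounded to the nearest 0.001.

Cells: a = 941, b = 803, c = 165, d = 720.
OR = (941·720)/(803·165) = 677520/132495 = 5.11355
Risk in exposed = 941/1744 = 0.53956; risk in unexposed = 165/885 = 0.18644; RR = 2.89403
OR/RR = 5.11355 / 2.89403 = 1.76693
The outcome is not rare, so the OR lies further from 1 than the RR.

1.767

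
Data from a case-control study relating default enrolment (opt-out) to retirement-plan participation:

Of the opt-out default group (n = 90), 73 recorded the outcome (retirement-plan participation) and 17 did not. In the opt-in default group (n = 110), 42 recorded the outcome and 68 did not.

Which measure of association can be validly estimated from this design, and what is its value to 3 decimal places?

6.952

From the description: a = 73, b = 17, c = 42, d = 68.
This is a case-control study: participants were sampled on outcome status, so risks in the source population cannot be estimated directly — relative risk is not valid here. The odds ratio is the appropriate measure.
OR = (a·d)/(b·c) = (73 × 68) / (17 × 42) = 4964 / 714 = 6.95238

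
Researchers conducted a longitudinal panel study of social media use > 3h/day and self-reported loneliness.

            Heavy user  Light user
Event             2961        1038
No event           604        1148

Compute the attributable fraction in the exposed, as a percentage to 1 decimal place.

Reading the table with exposure as columns: a = 2961 (Heavy user, case), b = 604 (Heavy user, non-case), c = 1038 (Light user, case), d = 1148.
Risk in exposed = 2961/3565 = 0.83058; risk in unexposed = 1038/2186 = 0.47484.
RR = 0.83058/0.47484 = 1.74917
AR% = (RR − 1)/RR × 100 = (1.74917 − 1)/1.74917 × 100 = 42.8300%

42.8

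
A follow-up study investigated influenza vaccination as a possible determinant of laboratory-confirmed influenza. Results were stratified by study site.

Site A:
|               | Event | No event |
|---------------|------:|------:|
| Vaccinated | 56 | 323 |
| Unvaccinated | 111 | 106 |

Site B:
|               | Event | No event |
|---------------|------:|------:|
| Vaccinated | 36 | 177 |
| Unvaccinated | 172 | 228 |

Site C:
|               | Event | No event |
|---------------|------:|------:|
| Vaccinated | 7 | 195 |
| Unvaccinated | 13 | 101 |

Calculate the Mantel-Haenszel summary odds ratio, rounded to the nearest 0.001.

0.217

OR_MH = Σ(aᵢdᵢ/nᵢ) / Σ(bᵢcᵢ/nᵢ), where nᵢ is the stratum total.
Stratum 1 (Site A): n = 596; a·d/n = 56·106/596 = 9.9597; b·c/n = 323·111/596 = 60.1560
Stratum 2 (Site B): n = 613; a·d/n = 36·228/613 = 13.3899; b·c/n = 177·172/613 = 49.6639
Stratum 3 (Site C): n = 316; a·d/n = 7·101/316 = 2.2373; b·c/n = 195·13/316 = 8.0222
OR_MH = (9.9597 + 13.3899 + 2.2373) / (60.1560 + 49.6639 + 8.0222) = 25.5870 / 117.8421 = 0.21713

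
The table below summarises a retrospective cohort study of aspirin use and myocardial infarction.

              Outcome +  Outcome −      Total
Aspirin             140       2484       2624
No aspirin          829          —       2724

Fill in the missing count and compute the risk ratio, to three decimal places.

The missing cell is in the unexposed row: 2724 − 829 = 1895.
So a = 140, b = 2484, c = 829, d = 1895.
RR = [a/(a+b)] / [c/(c+d)] = (140/2624) / (829/2724) = 0.05335/0.30433 = 0.17531

0.175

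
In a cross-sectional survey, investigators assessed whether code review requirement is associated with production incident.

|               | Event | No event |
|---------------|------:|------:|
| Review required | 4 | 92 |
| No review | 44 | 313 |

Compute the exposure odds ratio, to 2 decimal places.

Cells: a = 4, b = 92, c = 44, d = 313.
OR = (a·d)/(b·c) = (4 × 313) / (92 × 44) = 1252 / 4048 = 0.30929
Exposure is associated with lower odds of production incident (OR = 0.31 < 1).

0.31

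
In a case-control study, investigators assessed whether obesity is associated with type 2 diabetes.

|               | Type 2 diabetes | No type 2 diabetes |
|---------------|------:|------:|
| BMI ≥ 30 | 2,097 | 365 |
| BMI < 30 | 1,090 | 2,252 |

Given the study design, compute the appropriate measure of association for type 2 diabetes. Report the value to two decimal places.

11.87

Cells: a = 2097, b = 365, c = 1090, d = 2252.
This is a case-control study: participants were sampled on outcome status, so risks in the source population cannot be estimated directly — relative risk is not valid here. The odds ratio is the appropriate measure.
OR = (a·d)/(b·c) = (2097 × 2252) / (365 × 1090) = 4722444 / 397850 = 11.86991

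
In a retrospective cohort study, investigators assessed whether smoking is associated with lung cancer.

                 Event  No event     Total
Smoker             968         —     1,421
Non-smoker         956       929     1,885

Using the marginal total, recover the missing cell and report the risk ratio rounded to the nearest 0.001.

1.343

The missing cell is in the exposed row: 1421 − 968 = 453.
So a = 968, b = 453, c = 956, d = 929.
RR = [a/(a+b)] / [c/(c+d)] = (968/1421) / (956/1885) = 0.68121/0.50716 = 1.34318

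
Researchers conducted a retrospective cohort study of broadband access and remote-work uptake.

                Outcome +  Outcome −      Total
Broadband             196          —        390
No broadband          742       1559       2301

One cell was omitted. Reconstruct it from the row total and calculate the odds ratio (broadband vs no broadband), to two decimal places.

The missing cell is in the exposed row: 390 − 196 = 194.
So a = 196, b = 194, c = 742, d = 1559.
OR = (a·d)/(b·c) = (196 × 1559) / (194 × 742) = 305564 / 143948 = 2.12274

2.12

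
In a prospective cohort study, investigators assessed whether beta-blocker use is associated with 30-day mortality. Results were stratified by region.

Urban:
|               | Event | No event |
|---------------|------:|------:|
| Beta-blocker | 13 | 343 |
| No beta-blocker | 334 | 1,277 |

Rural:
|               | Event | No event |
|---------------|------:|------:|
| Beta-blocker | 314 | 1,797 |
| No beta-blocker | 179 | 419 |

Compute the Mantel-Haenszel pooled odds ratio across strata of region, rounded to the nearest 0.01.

0.32

OR_MH = Σ(aᵢdᵢ/nᵢ) / Σ(bᵢcᵢ/nᵢ), where nᵢ is the stratum total.
Stratum 1 (Urban): n = 1967; a·d/n = 13·1277/1967 = 8.4398; b·c/n = 343·334/1967 = 58.2420
Stratum 2 (Rural): n = 2709; a·d/n = 314·419/2709 = 48.5663; b·c/n = 1797·179/2709 = 118.7386
OR_MH = (8.4398 + 48.5663) / (58.2420 + 118.7386) = 57.0060 / 176.9806 = 0.32210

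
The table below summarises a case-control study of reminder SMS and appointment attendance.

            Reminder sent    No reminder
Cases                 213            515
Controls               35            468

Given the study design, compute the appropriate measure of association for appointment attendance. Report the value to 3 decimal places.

Reading the table with exposure as columns: a = 213 (Reminder sent, case), b = 35 (Reminder sent, non-case), c = 515 (No reminder, case), d = 468.
This is a case-control study: participants were sampled on outcome status, so risks in the source population cannot be estimated directly — relative risk is not valid here. The odds ratio is the appropriate measure.
OR = (a·d)/(b·c) = (213 × 468) / (35 × 515) = 99684 / 18025 = 5.53032

5.530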